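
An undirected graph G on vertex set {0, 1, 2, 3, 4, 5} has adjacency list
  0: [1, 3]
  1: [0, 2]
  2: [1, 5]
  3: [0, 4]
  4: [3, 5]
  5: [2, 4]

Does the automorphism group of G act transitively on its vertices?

Yes

G is 2-regular and connected on 6 vertices, i.e. the cycle C_6. The automorphisms of the 6-cycle are exactly the symmetries of a regular 6-gon: the dihedral group D_6, |D_6| = 12. Under this action every vertex can be carried to every other, so G is vertex-transitive.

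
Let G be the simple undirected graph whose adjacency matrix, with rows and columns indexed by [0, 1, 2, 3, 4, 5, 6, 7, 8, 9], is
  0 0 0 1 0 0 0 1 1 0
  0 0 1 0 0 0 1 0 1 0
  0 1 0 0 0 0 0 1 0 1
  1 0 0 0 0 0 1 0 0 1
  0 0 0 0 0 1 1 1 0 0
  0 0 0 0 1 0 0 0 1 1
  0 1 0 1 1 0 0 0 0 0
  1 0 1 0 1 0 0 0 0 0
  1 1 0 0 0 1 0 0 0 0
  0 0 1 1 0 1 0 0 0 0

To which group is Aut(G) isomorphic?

G is 3-regular on 10 vertices with no triangles and no 4-cycles (girth 5): this is the Petersen graph. It is a classical fact that the Petersen graph has automorphism group S_5 (order 120), arising from its description as the Kneser graph K(5,2).

S_5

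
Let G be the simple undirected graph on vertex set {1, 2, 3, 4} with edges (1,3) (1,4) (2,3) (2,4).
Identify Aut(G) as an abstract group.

G is 2-regular and bipartite with parts {1, 2} and {3, 4} (each part is independent and every cross-pair is an edge), so G = K_{2,2}. Aut(K_{2,2}) is the wreath product S_2 ≀ Z_2: permute within each part, then optionally swap the parts; |Aut| = 2·(2!)² = 8.

(S_2 × S_2) ⋊ Z_2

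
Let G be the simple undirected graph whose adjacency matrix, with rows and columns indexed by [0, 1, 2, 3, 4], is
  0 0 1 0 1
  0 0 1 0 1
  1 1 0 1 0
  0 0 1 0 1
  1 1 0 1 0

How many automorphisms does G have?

The vertices split by degree into {2, 4} (degree 3) and {0, 1, 3} (degree 2); every edge runs between the two parts, so G is the complete bipartite graph K_{2,3}. Automorphisms preserve the bipartition setwise (since the parts differ in size) and act as S_2 × S_3 within it; |Aut| = 12.

12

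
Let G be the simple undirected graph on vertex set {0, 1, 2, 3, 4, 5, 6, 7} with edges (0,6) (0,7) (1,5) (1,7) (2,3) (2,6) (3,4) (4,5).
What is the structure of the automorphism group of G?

Every vertex has degree 2 and the graph is connected, so G is the 8-cycle C_8. The automorphisms of the 8-cycle are exactly the symmetries of a regular 8-gon: the dihedral group D_8, |D_8| = 16.

the dihedral group of order 16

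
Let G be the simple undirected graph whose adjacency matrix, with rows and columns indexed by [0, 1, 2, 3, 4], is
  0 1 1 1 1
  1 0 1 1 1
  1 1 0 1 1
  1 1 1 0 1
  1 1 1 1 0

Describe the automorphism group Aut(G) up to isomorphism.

the symmetric group on 5 letters

All 5 vertices are pairwise adjacent: G = K_5. Every bijection on the vertex set is an automorphism of K_5; hence Aut(K_5) ≅ S_5, order 120.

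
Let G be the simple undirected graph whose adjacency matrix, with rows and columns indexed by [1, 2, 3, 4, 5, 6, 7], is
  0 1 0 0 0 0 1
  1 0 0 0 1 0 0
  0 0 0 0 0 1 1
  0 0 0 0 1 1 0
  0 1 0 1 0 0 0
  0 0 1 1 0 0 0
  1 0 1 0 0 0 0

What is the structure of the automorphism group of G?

G is 2-regular and connected on 7 vertices, i.e. the cycle C_7. The automorphisms of the 7-cycle are exactly the symmetries of a regular 7-gon: the dihedral group D_7, |D_7| = 14.

the dihedral group of order 14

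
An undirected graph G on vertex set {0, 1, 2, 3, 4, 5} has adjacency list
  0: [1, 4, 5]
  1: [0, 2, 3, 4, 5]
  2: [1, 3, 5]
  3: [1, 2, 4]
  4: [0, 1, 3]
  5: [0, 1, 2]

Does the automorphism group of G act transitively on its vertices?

No

Vertex 1 is the only vertex of degree 5, so every automorphism fixes it; G is not vertex-transitive.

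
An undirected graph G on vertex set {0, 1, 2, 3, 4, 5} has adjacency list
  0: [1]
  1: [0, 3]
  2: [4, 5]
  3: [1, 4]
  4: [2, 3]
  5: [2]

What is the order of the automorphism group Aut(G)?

2

The degree sequence is [1, 2, 2, 2, 2, 1]; the two degree-1 vertices 0 and 5 are the ends of a path, so G = P_6. The only nontrivial automorphism of a path is the end-to-end reflection, so Aut(G) ≅ Z_2.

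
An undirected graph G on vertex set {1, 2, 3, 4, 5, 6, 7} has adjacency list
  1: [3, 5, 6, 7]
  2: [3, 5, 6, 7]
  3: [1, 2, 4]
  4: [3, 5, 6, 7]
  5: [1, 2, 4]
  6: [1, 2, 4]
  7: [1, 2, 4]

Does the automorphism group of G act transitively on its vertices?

Automorphisms preserve degree, but G has vertices of degree 3 and vertices of degree 4; no automorphism maps one to the other, so G is not vertex-transitive.

No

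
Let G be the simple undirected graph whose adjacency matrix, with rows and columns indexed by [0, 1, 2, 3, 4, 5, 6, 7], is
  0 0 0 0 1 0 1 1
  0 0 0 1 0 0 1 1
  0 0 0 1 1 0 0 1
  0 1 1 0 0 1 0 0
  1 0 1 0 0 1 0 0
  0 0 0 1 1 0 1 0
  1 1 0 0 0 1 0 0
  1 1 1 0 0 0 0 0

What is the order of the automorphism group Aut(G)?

G is 3-regular and bipartite on 2^3 = 8 vertices with girth 4; it is the hypercube graph Q_3. The symmetry group of the 3-cube is the hyperoctahedral group B_3 = Z_2 ≀ S_3, of order 2^3·3! = 48.

48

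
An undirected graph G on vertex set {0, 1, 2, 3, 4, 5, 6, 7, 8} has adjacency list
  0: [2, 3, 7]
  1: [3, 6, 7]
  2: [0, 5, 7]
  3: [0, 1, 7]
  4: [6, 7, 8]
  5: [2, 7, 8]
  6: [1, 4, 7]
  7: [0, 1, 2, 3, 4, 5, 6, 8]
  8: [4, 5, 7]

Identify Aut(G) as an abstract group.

D_8

Vertex 7 is the unique vertex of degree 8; the remaining 8 vertices each have degree 3 and induce a cycle, so G is the wheel on 9 vertices with hub 7. With the hub fixed, the remaining symmetry is that of the rim cycle C_8, giving the dihedral group D_8.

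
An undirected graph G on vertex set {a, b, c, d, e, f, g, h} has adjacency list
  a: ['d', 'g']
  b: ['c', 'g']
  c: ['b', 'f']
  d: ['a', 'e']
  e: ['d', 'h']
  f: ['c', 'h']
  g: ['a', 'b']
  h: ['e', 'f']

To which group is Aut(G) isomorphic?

the dihedral group of order 16

Every vertex has degree 2 and the graph is connected, so G is the 8-cycle C_8. C_8 has 8 rotations and 8 reflections, so Aut(C_8) ≅ D_8 of order 16.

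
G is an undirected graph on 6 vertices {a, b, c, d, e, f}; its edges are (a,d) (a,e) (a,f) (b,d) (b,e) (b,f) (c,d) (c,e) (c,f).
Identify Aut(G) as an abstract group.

G is 3-regular and bipartite with parts {a, b, c} and {d, e, f} (each part is independent and every cross-pair is an edge), so G = K_{3,3}. Aut(K_{3,3}) is the wreath product S_3 ≀ Z_2: permute within each part, then optionally swap the parts; |Aut| = 2·(3!)² = 72.

S_3 ≀ Z_2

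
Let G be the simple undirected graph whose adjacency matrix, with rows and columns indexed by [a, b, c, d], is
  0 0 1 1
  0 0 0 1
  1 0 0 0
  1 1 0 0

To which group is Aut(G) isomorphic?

C_2

The degree sequence is [2, 1, 1, 2]; the two degree-1 vertices b and c are the ends of a path, so G = P_4. A path has exactly one nontrivial symmetry — reversal — giving Aut(G) of order 2.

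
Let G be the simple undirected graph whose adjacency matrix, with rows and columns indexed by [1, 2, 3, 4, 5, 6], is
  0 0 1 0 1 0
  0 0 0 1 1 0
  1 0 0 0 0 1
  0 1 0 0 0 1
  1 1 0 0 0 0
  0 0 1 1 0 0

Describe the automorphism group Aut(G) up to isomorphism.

G is 2-regular and connected on 6 vertices, i.e. the cycle C_6. C_6 has 6 rotations and 6 reflections, so Aut(C_6) ≅ D_6 of order 12.

D_6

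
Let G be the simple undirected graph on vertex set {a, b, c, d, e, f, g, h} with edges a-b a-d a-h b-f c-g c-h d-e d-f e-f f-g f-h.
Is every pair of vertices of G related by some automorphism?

Vertex f is the only vertex of degree 5, so every automorphism fixes it; G is not vertex-transitive.

No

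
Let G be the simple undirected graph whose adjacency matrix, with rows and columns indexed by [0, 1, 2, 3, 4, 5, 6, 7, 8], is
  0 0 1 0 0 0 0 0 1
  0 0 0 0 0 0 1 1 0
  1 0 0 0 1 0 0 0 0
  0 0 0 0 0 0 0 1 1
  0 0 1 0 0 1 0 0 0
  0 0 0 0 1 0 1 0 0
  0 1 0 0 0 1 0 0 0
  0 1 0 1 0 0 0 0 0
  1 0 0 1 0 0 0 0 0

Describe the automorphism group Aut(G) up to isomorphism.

Every vertex has degree 2 and the graph is connected, so G is the 9-cycle C_9. The automorphisms of the 9-cycle are exactly the symmetries of a regular 9-gon: the dihedral group D_9, |D_9| = 18.

the dihedral group of order 18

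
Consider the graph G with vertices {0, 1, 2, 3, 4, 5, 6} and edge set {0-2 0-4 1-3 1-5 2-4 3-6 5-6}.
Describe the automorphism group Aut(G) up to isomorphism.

D_4 × D_3

G has two connected components, {1, 3, 5, 6} and {0, 2, 4}; each is 2-regular, so G = C_4 ⊔ C_3. No automorphism exchanges components of different sizes, hence Aut(G) is the direct product D_4 × D_3, order 48.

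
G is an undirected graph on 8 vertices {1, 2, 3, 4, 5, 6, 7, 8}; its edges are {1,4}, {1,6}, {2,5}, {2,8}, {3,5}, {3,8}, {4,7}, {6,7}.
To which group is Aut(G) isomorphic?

G has two connected components, {2, 3, 5, 8} and {1, 4, 6, 7}; each is 2-regular, so G = C_4 ⊔ C_4. With two isomorphic components, Aut(G) = Aut(C_4) ≀ S_2 = (D_4 × D_4) ⋊ Z_2: permute each cycle by D_4, then optionally swap the two cycles. Order 2·(2·4)² = 128.

(D_4 × D_4) ⋊ Z_2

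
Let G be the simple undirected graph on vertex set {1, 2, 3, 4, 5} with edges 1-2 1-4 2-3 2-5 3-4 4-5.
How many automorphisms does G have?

12

The vertices split by degree into {2, 4} (degree 3) and {1, 3, 5} (degree 2); every edge runs between the two parts, so G is the complete bipartite graph K_{2,3}. Automorphisms preserve the bipartition setwise (since the parts differ in size) and act as S_2 × S_3 within it; |Aut| = 12.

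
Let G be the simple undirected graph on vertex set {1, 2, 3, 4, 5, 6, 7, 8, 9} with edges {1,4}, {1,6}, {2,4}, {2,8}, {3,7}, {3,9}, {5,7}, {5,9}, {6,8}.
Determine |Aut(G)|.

80

G has two connected components, {1, 2, 4, 6, 8} and {3, 5, 7, 9}; each is 2-regular, so G = C_5 ⊔ C_4. The components are non-isomorphic (different sizes), so Aut(G) = Aut(C_4) × Aut(C_5) = D_4 × D_5 of order 8·10 = 80.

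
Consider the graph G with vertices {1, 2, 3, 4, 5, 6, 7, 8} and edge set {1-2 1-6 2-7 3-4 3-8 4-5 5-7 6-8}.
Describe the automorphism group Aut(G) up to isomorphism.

G is 2-regular and connected on 8 vertices, i.e. the cycle C_8. The automorphisms of the 8-cycle are exactly the symmetries of a regular 8-gon: the dihedral group D_8, |D_8| = 16.

D_8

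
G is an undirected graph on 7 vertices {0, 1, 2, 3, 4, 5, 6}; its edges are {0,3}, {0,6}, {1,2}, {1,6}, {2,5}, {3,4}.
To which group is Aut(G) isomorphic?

Z_2

The degree sequence is [2, 2, 2, 2, 1, 1, 2]; the two degree-1 vertices 4 and 5 are the ends of a path, so G = P_7. The only nontrivial automorphism of a path is the end-to-end reflection, so Aut(G) ≅ Z_2.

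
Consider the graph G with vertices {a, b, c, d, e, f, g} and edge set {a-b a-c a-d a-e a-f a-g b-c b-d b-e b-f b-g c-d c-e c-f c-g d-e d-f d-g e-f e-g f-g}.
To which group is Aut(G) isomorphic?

All 7 vertices are pairwise adjacent: G = K_7. Any permutation of the 7 vertices preserves K_7, so Aut(K_7) = S_7 of order 7! = 5040.

the symmetric group on 7 letters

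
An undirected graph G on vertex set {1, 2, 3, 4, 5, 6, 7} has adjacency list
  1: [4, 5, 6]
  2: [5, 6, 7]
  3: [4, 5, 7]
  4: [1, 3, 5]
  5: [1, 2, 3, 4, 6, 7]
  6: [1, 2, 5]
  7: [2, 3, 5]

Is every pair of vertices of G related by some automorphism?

Vertex 5 is the only vertex of degree 6, so every automorphism fixes it; G is not vertex-transitive.

No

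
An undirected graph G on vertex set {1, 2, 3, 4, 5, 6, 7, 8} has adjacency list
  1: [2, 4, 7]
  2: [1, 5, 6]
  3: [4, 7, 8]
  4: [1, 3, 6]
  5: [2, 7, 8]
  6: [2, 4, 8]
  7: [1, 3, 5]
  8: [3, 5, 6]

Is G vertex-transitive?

G is 3-regular and bipartite on 2^3 = 8 vertices with girth 4; it is the hypercube graph Q_3. Aut(Q_3) consists of the signed permutations of the 3 coordinate axes: 3! permutations times 2^3 sign flips, so |Aut| = 2^3·3! = 48. Under this action every vertex can be carried to every other, so G is vertex-transitive.

Yes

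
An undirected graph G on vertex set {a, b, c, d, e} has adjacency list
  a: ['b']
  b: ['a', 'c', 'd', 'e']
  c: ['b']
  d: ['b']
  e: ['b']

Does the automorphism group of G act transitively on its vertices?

No

Vertex b is the only vertex of degree 4, so every automorphism fixes it; G is not vertex-transitive.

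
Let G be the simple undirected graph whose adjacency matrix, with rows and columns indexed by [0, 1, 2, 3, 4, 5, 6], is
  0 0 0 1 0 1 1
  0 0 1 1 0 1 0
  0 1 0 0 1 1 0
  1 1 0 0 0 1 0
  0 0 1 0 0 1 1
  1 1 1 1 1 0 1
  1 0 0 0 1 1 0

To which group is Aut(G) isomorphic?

D_6

Vertex 5 is the unique vertex of degree 6; the remaining 6 vertices each have degree 3 and induce a cycle, so G is the wheel on 7 vertices with hub 5. Every automorphism fixes the hub and acts on the rim 6-cycle, so Aut(G) ≅ Aut(C_6) = D_6 of order 12.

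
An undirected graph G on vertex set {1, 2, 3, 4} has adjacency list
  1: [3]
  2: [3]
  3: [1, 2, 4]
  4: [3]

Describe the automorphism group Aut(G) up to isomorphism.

the symmetric group on 3 letters

Vertex 3 has degree 3 and every other vertex has degree 1, so G is the star K_{1,3} with centre 3. Any automorphism fixes the centre and permutes the 3 leaves freely, so Aut(G) ≅ S_3 of order 3! = 6.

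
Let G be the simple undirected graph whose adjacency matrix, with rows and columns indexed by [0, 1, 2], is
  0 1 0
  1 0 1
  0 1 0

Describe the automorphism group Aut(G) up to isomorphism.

The degree sequence is [1, 2, 1]; the two degree-1 vertices 0 and 2 are the ends of a path, so G = P_3. The only nontrivial automorphism of a path is the end-to-end reflection, so Aut(G) ≅ Z_2.

C_2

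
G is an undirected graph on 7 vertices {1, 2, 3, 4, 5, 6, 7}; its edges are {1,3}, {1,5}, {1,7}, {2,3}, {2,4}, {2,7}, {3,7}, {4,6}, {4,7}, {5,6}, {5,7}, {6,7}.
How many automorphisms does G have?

12

Vertex 7 is the unique vertex of degree 6; the remaining 6 vertices each have degree 3 and induce a cycle, so G is the wheel on 7 vertices with hub 7. With the hub fixed, the remaining symmetry is that of the rim cycle C_6, giving the dihedral group D_6.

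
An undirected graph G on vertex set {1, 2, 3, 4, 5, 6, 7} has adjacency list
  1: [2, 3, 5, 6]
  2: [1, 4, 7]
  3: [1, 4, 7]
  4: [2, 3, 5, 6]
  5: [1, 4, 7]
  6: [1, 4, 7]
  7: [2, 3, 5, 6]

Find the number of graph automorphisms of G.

144

The vertices split by degree into {1, 4, 7} (degree 4) and {2, 3, 5, 6} (degree 3); every edge runs between the two parts, so G is the complete bipartite graph K_{3,4}. The parts have unequal sizes, so no automorphism swaps them; each part is permuted independently, giving S_3 × S_4 of order 3!·4! = 144.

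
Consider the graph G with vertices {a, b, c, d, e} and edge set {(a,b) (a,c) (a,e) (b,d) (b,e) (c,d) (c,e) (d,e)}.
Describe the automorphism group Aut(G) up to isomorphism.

D_4

Vertex e is the unique vertex of degree 4; the remaining 4 vertices each have degree 3 and induce a cycle, so G is the wheel on 5 vertices with hub e. With the hub fixed, the remaining symmetry is that of the rim cycle C_4, giving the dihedral group D_4.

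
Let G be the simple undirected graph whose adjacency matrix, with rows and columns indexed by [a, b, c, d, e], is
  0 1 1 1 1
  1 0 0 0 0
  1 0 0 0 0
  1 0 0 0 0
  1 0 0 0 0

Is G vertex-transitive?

No

Vertex a is the only vertex of degree 4, so every automorphism fixes it; G is not vertex-transitive.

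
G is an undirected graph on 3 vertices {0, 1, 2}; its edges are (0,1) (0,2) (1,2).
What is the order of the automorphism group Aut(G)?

6

Every vertex has degree 2, so G is the complete graph K_3. Any permutation of the 3 vertices preserves K_3, so Aut(K_3) = S_3 of order 3! = 6.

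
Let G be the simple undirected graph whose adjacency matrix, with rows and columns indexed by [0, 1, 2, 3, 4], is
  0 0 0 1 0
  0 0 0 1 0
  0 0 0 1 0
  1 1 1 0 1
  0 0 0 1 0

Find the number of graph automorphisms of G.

24

Vertex 3 has degree 4 and every other vertex has degree 1, so G is the star K_{1,4} with centre 3. The 4 leaves are pairwise interchangeable while the centre is fixed, giving Aut(G) = S_4.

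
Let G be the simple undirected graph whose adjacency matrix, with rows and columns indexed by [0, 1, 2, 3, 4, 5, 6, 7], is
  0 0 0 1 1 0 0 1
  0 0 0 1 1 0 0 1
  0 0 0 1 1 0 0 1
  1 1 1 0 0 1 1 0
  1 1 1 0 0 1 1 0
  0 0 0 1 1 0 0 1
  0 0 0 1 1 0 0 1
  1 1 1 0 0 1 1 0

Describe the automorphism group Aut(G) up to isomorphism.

The vertices split by degree into {3, 4, 7} (degree 5) and {0, 1, 2, 5, 6} (degree 3); every edge runs between the two parts, so G is the complete bipartite graph K_{3,5}. The parts have unequal sizes, so no automorphism swaps them; each part is permuted independently, giving S_5 × S_3 of order 5!·3! = 720.

S_5 × S_3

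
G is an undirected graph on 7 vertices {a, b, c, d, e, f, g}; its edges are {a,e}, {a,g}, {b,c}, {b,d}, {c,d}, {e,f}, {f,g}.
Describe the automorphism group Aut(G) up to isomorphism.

G has two connected components, {a, e, f, g} and {b, c, d}; each is 2-regular, so G = C_4 ⊔ C_3. The components are non-isomorphic (different sizes), so Aut(G) = Aut(C_4) × Aut(C_3) = D_4 × D_3 of order 8·6 = 48.

D_4 × D_3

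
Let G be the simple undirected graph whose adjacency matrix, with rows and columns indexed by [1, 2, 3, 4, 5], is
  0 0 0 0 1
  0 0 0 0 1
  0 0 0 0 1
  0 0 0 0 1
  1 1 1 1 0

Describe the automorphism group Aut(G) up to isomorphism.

the symmetric group on 4 letters

Vertex 5 has degree 4 and every other vertex has degree 1, so G is the star K_{1,4} with centre 5. Any automorphism fixes the centre and permutes the 4 leaves freely, so Aut(G) ≅ S_4 of order 4! = 24.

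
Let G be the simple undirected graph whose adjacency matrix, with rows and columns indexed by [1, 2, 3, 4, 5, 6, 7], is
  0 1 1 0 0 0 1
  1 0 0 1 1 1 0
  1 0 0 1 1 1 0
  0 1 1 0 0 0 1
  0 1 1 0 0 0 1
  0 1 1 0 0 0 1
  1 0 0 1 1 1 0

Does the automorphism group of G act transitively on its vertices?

No

Automorphisms preserve degree, but G has vertices of degree 3 and vertices of degree 4; no automorphism maps one to the other, so G is not vertex-transitive.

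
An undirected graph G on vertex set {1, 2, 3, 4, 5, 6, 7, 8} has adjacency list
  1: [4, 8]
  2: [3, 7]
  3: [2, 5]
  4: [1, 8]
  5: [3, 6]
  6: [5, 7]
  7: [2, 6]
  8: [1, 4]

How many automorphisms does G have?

G has two connected components, {2, 3, 5, 6, 7} and {1, 4, 8}; each is 2-regular, so G = C_5 ⊔ C_3. No automorphism exchanges components of different sizes, hence Aut(G) is the direct product D_3 × D_5, order 60.

60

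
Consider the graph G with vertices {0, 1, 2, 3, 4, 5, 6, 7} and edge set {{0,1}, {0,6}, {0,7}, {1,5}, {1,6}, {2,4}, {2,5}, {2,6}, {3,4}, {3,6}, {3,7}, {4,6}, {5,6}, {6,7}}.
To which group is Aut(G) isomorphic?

Vertex 6 is the unique vertex of degree 7; the remaining 7 vertices each have degree 3 and induce a cycle, so G is the wheel on 8 vertices with hub 6. With the hub fixed, the remaining symmetry is that of the rim cycle C_7, giving the dihedral group D_7.

the dihedral group of order 14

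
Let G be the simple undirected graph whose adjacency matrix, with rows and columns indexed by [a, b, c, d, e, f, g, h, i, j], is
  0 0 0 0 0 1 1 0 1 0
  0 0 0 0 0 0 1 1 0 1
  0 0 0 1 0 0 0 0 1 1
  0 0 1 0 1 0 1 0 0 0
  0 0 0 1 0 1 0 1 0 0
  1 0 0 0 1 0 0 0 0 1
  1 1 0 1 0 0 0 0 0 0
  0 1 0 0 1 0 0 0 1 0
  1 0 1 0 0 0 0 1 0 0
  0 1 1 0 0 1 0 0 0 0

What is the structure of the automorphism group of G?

the symmetric group S_5

G is 3-regular on 10 vertices with no triangles and no 4-cycles (girth 5): this is the Petersen graph. Viewing the Petersen graph as the Kneser graph K(5,2) — vertices are 2-subsets of {1,…,5}, edges join disjoint pairs — its automorphisms are exactly the permutations of the 5-element set, so Aut ≅ S_5 of order 120.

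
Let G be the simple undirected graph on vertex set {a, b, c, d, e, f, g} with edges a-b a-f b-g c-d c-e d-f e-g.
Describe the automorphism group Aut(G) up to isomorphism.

D_7

Every vertex has degree 2 and the graph is connected, so G is the 7-cycle C_7. The automorphisms of the 7-cycle are exactly the symmetries of a regular 7-gon: the dihedral group D_7, |D_7| = 14.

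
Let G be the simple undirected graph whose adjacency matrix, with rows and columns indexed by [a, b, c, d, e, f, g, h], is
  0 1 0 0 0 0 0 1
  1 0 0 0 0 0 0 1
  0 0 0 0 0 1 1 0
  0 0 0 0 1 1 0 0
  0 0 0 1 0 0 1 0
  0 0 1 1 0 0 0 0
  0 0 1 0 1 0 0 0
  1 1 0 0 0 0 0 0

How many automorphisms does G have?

G has two connected components, {c, d, e, f, g} and {a, b, h}; each is 2-regular, so G = C_5 ⊔ C_3. The components are non-isomorphic (different sizes), so Aut(G) = Aut(C_5) × Aut(C_3) = D_5 × D_3 of order 10·6 = 60.

60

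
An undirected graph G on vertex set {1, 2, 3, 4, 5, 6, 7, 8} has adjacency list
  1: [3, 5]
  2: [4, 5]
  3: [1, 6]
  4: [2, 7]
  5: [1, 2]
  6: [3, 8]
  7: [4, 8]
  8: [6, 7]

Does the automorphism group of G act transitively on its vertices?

Yes

G is 2-regular and connected on 8 vertices, i.e. the cycle C_8. C_8 has 8 rotations and 8 reflections, so Aut(C_8) ≅ D_8 of order 16. Under this action every vertex can be carried to every other, so G is vertex-transitive.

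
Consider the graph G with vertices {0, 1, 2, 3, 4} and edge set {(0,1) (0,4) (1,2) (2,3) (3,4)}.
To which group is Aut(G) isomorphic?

G is 2-regular and connected on 5 vertices, i.e. the cycle C_5. C_5 has 5 rotations and 5 reflections, so Aut(C_5) ≅ D_5 of order 10.

the dihedral group of order 10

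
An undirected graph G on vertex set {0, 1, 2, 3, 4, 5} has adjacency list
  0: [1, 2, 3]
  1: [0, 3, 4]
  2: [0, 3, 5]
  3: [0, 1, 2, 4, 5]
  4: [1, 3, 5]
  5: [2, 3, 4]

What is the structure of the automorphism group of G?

Vertex 3 is the unique vertex of degree 5; the remaining 5 vertices each have degree 3 and induce a cycle, so G is the wheel on 6 vertices with hub 3. Every automorphism fixes the hub and acts on the rim 5-cycle, so Aut(G) ≅ Aut(C_5) = D_5 of order 10.

D_5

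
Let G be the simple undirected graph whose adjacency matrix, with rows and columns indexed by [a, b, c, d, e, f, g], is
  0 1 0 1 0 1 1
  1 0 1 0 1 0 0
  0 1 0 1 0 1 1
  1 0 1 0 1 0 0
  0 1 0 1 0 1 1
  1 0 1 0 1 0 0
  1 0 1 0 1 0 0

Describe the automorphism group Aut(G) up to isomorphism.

S_4 × S_3

The vertices split by degree into {a, c, e} (degree 4) and {b, d, f, g} (degree 3); every edge runs between the two parts, so G is the complete bipartite graph K_{3,4}. Automorphisms preserve the bipartition setwise (since the parts differ in size) and act as S_4 × S_3 within it; |Aut| = 144.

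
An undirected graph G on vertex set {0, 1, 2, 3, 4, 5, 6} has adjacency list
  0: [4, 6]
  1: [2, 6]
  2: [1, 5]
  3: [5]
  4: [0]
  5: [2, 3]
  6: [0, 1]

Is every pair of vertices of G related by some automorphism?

No

Automorphisms preserve degree, but G has vertices of degree 1 and vertices of degree 2; no automorphism maps one to the other, so G is not vertex-transitive.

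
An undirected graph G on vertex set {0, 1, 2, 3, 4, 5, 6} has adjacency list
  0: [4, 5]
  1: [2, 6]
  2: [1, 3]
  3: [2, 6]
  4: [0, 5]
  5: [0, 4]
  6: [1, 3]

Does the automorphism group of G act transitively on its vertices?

G has two connected components, {1, 2, 3, 6} and {0, 4, 5}; each is 2-regular, so G = C_4 ⊔ C_3. The orbit of 0 under Aut(G) is {0, 4, 5}, which does not contain 1, so G is not vertex-transitive.

No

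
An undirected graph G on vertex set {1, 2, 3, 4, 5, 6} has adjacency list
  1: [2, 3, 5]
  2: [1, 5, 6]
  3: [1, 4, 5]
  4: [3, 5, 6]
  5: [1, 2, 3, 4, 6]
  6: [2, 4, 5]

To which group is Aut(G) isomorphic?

D_5

Vertex 5 is the unique vertex of degree 5; the remaining 5 vertices each have degree 3 and induce a cycle, so G is the wheel on 6 vertices with hub 5. With the hub fixed, the remaining symmetry is that of the rim cycle C_5, giving the dihedral group D_5.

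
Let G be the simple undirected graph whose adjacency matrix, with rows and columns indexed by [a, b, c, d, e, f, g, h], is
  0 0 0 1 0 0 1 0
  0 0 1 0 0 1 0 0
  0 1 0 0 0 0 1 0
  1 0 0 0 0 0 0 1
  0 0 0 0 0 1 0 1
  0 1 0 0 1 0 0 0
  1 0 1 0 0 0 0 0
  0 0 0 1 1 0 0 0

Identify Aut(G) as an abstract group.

D_8

G is 2-regular and connected on 8 vertices, i.e. the cycle C_8. C_8 has 8 rotations and 8 reflections, so Aut(C_8) ≅ D_8 of order 16.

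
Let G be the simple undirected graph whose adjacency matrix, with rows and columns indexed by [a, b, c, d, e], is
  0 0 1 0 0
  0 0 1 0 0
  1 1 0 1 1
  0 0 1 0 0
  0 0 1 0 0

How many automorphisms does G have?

Vertex c has degree 4 and every other vertex has degree 1, so G is the star K_{1,4} with centre c. Any automorphism fixes the centre and permutes the 4 leaves freely, so Aut(G) ≅ S_4 of order 4! = 24.

24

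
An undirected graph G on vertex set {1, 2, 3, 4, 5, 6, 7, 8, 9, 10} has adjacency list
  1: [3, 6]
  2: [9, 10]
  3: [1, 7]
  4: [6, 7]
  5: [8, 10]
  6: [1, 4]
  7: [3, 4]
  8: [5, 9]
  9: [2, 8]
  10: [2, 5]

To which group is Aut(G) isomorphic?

D_5 ≀ Z_2

G has two connected components, {1, 3, 4, 6, 7} and {2, 5, 8, 9, 10}; each is 2-regular, so G = C_5 ⊔ C_5. With two isomorphic components, Aut(G) = Aut(C_5) ≀ S_2 = (D_5 × D_5) ⋊ Z_2: permute each cycle by D_5, then optionally swap the two cycles. Order 2·(2·5)² = 200.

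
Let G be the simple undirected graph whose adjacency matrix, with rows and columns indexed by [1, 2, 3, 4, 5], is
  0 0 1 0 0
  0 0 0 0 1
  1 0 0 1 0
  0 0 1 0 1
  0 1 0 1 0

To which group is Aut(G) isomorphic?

The degree sequence is [1, 1, 2, 2, 2]; the two degree-1 vertices 1 and 2 are the ends of a path, so G = P_5. The only nontrivial automorphism of a path is the end-to-end reflection, so Aut(G) ≅ Z_2.

C_2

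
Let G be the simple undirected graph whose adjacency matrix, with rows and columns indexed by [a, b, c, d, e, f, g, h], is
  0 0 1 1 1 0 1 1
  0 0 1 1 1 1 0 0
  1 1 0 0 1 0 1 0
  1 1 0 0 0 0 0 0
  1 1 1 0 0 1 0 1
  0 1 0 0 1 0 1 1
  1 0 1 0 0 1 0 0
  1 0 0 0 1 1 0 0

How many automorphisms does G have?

1

Degrees alone do not determine every vertex (e.g. a and e both have degree 5), but their neighbour-degree multisets differ: N(a) has degrees [2, 3, 3, 4, 5] while N(e) has degrees [3, 4, 4, 4, 5]. Repeating this refinement separates all vertices, so the only automorphism is the identity.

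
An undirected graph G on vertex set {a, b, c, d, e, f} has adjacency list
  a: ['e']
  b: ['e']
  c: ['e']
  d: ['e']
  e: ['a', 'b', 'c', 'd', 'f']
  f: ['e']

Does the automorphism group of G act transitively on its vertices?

No

Vertex e is the only vertex of degree 5, so every automorphism fixes it; G is not vertex-transitive.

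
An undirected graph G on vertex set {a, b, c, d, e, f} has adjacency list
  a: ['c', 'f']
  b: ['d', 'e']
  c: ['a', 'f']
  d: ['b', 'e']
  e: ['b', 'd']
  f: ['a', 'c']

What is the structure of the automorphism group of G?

(D_3 × D_3) ⋊ Z_2

G has two connected components, {a, c, f} and {b, d, e}; each is 2-regular, so G = C_3 ⊔ C_3. Aut of a disjoint union of two copies of C_3 is the wreath product D_3 ≀ Z_2, of order 2·6² = 72.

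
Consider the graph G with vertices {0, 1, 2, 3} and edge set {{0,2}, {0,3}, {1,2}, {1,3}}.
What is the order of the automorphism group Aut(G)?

8

G is 2-regular and bipartite on 2^2 = 4 vertices with girth 4; it is the hypercube graph Q_2. The symmetry group of the 2-cube is the hyperoctahedral group B_2 = Z_2 ≀ S_2, of order 2^2·2! = 8.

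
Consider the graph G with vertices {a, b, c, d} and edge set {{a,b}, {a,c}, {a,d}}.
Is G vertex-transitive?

No

Vertex a is the only vertex of degree 3, so every automorphism fixes it; G is not vertex-transitive.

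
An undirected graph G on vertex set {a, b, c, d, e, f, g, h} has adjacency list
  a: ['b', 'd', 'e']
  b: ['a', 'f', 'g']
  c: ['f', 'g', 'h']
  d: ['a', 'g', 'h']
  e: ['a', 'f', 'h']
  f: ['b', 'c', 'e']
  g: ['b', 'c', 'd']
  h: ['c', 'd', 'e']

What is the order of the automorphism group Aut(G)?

48

G is 3-regular and bipartite on 2^3 = 8 vertices with girth 4; it is the hypercube graph Q_3. The symmetry group of the 3-cube is the hyperoctahedral group B_3 = Z_2 ≀ S_3, of order 2^3·3! = 48.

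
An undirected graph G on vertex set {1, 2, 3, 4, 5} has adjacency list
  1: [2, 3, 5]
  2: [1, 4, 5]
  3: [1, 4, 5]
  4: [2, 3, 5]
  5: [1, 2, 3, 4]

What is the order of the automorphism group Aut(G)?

Vertex 5 is the unique vertex of degree 4; the remaining 4 vertices each have degree 3 and induce a cycle, so G is the wheel on 5 vertices with hub 5. With the hub fixed, the remaining symmetry is that of the rim cycle C_4, giving the dihedral group D_4.

8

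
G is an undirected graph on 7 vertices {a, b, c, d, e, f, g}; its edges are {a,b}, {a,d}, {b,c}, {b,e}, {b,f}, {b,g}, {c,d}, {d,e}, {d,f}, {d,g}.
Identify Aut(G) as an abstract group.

The vertices split by degree into {b, d} (degree 5) and {a, c, e, f, g} (degree 2); every edge runs between the two parts, so G is the complete bipartite graph K_{2,5}. Automorphisms preserve the bipartition setwise (since the parts differ in size) and act as S_2 × S_5 within it; |Aut| = 240.

S_2 × S_5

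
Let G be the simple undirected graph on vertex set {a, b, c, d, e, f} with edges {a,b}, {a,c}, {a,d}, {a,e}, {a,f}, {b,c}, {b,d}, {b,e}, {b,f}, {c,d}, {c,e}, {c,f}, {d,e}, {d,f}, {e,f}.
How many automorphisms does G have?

All 6 vertices are pairwise adjacent: G = K_6. Every bijection on the vertex set is an automorphism of K_6; hence Aut(K_6) ≅ S_6, order 720.

720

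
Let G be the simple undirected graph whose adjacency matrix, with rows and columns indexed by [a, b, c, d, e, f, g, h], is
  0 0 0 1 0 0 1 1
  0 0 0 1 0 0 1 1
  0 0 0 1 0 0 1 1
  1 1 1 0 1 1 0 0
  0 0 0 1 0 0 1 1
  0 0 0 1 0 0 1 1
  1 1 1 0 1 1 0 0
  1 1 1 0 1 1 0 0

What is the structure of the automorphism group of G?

The vertices split by degree into {d, g, h} (degree 5) and {a, b, c, e, f} (degree 3); every edge runs between the two parts, so G is the complete bipartite graph K_{3,5}. The parts have unequal sizes, so no automorphism swaps them; each part is permuted independently, giving S_3 × S_5 of order 3!·5! = 720.

S_3 × S_5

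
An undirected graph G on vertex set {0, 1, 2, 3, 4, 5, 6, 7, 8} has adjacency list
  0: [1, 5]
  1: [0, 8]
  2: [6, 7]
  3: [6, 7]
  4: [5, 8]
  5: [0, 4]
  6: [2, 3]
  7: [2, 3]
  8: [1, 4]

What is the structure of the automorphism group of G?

G has two connected components, {0, 1, 4, 5, 8} and {2, 3, 6, 7}; each is 2-regular, so G = C_5 ⊔ C_4. The components are non-isomorphic (different sizes), so Aut(G) = Aut(C_4) × Aut(C_5) = D_4 × D_5 of order 8·10 = 80.

D_4 × D_5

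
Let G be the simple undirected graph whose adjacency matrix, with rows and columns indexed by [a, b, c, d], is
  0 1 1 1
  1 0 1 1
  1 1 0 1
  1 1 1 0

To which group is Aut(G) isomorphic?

S_4

All 4 vertices are pairwise adjacent: G = K_4. Every bijection on the vertex set is an automorphism of K_4; hence Aut(K_4) ≅ S_4, order 24.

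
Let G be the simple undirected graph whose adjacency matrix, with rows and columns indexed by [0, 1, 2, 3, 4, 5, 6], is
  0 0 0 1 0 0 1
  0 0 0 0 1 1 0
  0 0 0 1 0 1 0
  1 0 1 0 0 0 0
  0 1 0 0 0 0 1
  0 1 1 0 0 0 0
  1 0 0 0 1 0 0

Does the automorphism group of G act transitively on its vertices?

Yes

G is 2-regular and connected on 7 vertices, i.e. the cycle C_7. The automorphisms of the 7-cycle are exactly the symmetries of a regular 7-gon: the dihedral group D_7, |D_7| = 14. Under this action every vertex can be carried to every other, so G is vertex-transitive.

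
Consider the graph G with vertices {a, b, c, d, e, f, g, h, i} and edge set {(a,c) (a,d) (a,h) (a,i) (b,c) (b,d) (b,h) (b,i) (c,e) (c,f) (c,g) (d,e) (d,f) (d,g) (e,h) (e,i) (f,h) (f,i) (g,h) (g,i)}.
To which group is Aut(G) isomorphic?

S_4 × S_5

The vertices split by degree into {c, d, h, i} (degree 5) and {a, b, e, f, g} (degree 4); every edge runs between the two parts, so G is the complete bipartite graph K_{4,5}. The parts have unequal sizes, so no automorphism swaps them; each part is permuted independently, giving S_4 × S_5 of order 4!·5! = 2880.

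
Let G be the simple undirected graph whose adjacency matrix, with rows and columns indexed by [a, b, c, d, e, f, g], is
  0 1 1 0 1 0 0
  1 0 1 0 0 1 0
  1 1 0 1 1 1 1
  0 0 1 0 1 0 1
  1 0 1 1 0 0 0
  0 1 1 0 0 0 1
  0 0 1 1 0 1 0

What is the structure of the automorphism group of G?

D_6

Vertex c is the unique vertex of degree 6; the remaining 6 vertices each have degree 3 and induce a cycle, so G is the wheel on 7 vertices with hub c. Every automorphism fixes the hub and acts on the rim 6-cycle, so Aut(G) ≅ Aut(C_6) = D_6 of order 12.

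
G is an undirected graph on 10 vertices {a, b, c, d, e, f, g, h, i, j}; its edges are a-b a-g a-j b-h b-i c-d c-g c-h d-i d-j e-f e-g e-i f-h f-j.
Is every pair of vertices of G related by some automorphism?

Yes

G is 3-regular on 10 vertices with no triangles and no 4-cycles (girth 5): this is the Petersen graph. It is a classical fact that the Petersen graph has automorphism group S_5 (order 120), arising from its description as the Kneser graph K(5,2). This group acts transitively on the 10 vertices.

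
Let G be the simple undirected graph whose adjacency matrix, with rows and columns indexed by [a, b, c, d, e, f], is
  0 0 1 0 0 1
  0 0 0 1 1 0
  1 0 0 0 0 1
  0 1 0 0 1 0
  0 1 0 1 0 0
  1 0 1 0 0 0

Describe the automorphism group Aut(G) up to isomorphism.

G has two connected components, {a, c, f} and {b, d, e}; each is 2-regular, so G = C_3 ⊔ C_3. Aut of a disjoint union of two copies of C_3 is the wreath product D_3 ≀ Z_2, of order 2·6² = 72.

(D_3 × D_3) ⋊ Z_2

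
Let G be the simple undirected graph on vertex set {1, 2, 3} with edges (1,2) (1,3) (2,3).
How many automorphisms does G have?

6

All 3 vertices are pairwise adjacent: G = K_3. Any permutation of the 3 vertices preserves K_3, so Aut(K_3) = S_3 of order 3! = 6.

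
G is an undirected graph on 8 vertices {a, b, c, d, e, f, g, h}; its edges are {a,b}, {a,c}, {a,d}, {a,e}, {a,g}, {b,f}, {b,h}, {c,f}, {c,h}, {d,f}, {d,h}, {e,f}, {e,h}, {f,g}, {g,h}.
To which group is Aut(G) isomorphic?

The vertices split by degree into {a, f, h} (degree 5) and {b, c, d, e, g} (degree 3); every edge runs between the two parts, so G is the complete bipartite graph K_{3,5}. Automorphisms preserve the bipartition setwise (since the parts differ in size) and act as S_3 × S_5 within it; |Aut| = 720.

S_3 × S_5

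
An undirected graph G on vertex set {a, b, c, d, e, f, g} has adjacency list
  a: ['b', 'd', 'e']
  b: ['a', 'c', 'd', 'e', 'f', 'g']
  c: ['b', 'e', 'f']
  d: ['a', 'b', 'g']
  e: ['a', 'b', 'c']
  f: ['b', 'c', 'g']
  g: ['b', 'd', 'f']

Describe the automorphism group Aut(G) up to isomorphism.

Vertex b is the unique vertex of degree 6; the remaining 6 vertices each have degree 3 and induce a cycle, so G is the wheel on 7 vertices with hub b. Every automorphism fixes the hub and acts on the rim 6-cycle, so Aut(G) ≅ Aut(C_6) = D_6 of order 12.

the dihedral group of order 12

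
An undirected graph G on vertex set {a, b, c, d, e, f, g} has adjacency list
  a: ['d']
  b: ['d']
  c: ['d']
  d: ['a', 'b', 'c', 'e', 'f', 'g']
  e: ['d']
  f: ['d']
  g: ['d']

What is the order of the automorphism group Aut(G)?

720

Vertex d has degree 6 and every other vertex has degree 1, so G is the star K_{1,6} with centre d. Any automorphism fixes the centre and permutes the 6 leaves freely, so Aut(G) ≅ S_6 of order 6! = 720.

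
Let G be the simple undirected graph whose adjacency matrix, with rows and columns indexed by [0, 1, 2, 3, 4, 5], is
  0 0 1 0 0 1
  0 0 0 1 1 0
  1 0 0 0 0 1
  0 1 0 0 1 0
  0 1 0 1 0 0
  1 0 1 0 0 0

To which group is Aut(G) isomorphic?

G has two connected components, {0, 2, 5} and {1, 3, 4}; each is 2-regular, so G = C_3 ⊔ C_3. Aut of a disjoint union of two copies of C_3 is the wreath product D_3 ≀ Z_2, of order 2·6² = 72.

D_3 ≀ Z_2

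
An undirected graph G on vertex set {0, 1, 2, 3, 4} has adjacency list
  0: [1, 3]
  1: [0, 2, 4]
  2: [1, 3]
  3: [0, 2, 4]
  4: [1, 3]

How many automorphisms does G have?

12

The vertices split by degree into {1, 3} (degree 3) and {0, 2, 4} (degree 2); every edge runs between the two parts, so G is the complete bipartite graph K_{2,3}. The parts have unequal sizes, so no automorphism swaps them; each part is permuted independently, giving S_3 × S_2 of order 3!·2! = 12.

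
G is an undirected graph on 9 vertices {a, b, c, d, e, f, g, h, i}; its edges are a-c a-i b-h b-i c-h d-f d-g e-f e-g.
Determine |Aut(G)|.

80

G has two connected components, {a, b, c, h, i} and {d, e, f, g}; each is 2-regular, so G = C_5 ⊔ C_4. The components are non-isomorphic (different sizes), so Aut(G) = Aut(C_5) × Aut(C_4) = D_5 × D_4 of order 10·8 = 80.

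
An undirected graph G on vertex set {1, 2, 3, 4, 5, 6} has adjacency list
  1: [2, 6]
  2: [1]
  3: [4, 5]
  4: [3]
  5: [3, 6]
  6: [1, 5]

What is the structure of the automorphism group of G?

Z_2

The degree sequence is [2, 1, 2, 1, 2, 2]; the two degree-1 vertices 2 and 4 are the ends of a path, so G = P_6. The only nontrivial automorphism of a path is the end-to-end reflection, so Aut(G) ≅ Z_2.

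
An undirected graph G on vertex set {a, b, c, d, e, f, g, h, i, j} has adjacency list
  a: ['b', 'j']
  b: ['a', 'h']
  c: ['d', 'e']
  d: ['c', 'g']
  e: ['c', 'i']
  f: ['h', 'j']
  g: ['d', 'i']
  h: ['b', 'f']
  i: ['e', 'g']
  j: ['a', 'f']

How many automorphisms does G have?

200

G has two connected components, {a, b, f, h, j} and {c, d, e, g, i}; each is 2-regular, so G = C_5 ⊔ C_5. Aut of a disjoint union of two copies of C_5 is the wreath product D_5 ≀ Z_2, of order 2·10² = 200.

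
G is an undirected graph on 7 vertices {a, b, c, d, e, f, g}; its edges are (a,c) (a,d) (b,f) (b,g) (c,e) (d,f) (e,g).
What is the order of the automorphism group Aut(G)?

G is 2-regular and connected on 7 vertices, i.e. the cycle C_7. C_7 has 7 rotations and 7 reflections, so Aut(C_7) ≅ D_7 of order 14.

14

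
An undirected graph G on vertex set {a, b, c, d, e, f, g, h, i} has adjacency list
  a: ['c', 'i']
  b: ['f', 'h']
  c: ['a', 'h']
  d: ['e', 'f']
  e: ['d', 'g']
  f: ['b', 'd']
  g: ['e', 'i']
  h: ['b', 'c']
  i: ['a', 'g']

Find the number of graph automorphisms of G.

Every vertex has degree 2 and the graph is connected, so G is the 9-cycle C_9. C_9 has 9 rotations and 9 reflections, so Aut(C_9) ≅ D_9 of order 18.

18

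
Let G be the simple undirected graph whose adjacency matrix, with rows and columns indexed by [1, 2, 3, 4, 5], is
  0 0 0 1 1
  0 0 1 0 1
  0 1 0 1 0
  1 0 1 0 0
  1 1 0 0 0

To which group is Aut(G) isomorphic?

Every vertex has degree 2 and the graph is connected, so G is the 5-cycle C_5. The automorphisms of the 5-cycle are exactly the symmetries of a regular 5-gon: the dihedral group D_5, |D_5| = 10.

the dihedral group of order 10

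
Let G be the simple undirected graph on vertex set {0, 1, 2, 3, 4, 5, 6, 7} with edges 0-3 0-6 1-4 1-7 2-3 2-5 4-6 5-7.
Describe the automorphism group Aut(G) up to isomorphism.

Every vertex has degree 2 and the graph is connected, so G is the 8-cycle C_8. C_8 has 8 rotations and 8 reflections, so Aut(C_8) ≅ D_8 of order 16.

the dihedral group of order 16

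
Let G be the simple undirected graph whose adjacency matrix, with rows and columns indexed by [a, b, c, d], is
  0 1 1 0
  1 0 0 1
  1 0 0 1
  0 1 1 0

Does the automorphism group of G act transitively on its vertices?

G is 2-regular and bipartite on 2^2 = 4 vertices with girth 4; it is the hypercube graph Q_2. Aut(Q_2) consists of the signed permutations of the 2 coordinate axes: 2! permutations times 2^2 sign flips, so |Aut| = 2^2·2! = 8. This group acts transitively on the 4 vertices.

Yes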